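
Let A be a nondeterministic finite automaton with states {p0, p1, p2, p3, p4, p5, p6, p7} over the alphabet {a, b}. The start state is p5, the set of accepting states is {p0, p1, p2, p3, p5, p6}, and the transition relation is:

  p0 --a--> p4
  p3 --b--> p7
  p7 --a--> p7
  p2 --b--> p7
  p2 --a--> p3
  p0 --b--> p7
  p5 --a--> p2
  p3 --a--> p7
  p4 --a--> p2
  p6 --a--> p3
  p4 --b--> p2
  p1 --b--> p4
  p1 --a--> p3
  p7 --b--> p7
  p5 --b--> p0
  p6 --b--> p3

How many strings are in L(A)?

8

The useful subgraph on states {p0, p2, p3, p4, p5} is acyclic, so L(A) is finite; the longest accepting path visits 5 useful states, giving maximum string length 4.
Counting accepting paths from p5 by length: 1 of length 0, 2 of length 1, 1 of length 2, 2 of length 3, 2 of length 4. Total 8.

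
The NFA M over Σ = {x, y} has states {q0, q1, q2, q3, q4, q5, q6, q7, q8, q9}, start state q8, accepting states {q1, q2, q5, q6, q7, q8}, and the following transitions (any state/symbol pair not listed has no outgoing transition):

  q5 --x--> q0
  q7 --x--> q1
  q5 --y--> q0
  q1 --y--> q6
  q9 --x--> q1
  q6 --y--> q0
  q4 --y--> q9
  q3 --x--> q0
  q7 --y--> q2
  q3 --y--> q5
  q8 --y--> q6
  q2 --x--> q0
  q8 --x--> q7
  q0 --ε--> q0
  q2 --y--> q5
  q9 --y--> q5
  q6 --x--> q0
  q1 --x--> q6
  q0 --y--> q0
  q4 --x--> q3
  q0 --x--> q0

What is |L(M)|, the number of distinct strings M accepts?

8

The useful subgraph on states {q1, q2, q5, q6, q7, q8} is acyclic, so L(M) is finite; the longest accepting path visits 4 useful states, giving maximum string length 3.
Counting accepting paths from q8 by length: 1 of length 0, 2 of length 1, 2 of length 2, 3 of length 3. Total 8.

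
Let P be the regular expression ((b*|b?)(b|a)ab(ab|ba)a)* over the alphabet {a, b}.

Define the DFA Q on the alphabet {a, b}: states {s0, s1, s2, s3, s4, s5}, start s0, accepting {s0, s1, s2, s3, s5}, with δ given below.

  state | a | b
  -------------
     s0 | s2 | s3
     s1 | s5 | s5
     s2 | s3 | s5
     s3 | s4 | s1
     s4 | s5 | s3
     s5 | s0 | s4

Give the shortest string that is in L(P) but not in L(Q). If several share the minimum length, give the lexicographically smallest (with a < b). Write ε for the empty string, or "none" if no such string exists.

The string bababa is accepted by P but not by Q.
No shorter string lies in the difference, and bababa is the lexicographically first length-6 string in L(P) \ L(Q).

bababa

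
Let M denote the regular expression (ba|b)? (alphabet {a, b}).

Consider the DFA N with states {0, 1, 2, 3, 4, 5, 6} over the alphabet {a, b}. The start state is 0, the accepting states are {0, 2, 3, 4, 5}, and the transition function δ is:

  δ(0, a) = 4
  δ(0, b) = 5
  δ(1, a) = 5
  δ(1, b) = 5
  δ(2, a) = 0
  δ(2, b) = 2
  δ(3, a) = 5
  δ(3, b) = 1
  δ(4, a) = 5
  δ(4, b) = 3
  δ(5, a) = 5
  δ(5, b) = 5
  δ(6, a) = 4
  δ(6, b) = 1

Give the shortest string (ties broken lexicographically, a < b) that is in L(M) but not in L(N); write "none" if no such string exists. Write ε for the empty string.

none

Converting the expression M to a DFA (subset construction, then merging equivalent states) gives the minimal DFA with states {m0, m1, m2, m3}, start state m0, accepting states {m0, m2, m3} and transitions m0: a→m1, b→m2; m1: a→m1, b→m1; m2: a→m3, b→m1; m3: a→m1, b→m1.
Exploring the product automaton M × N from the start pair (m0, 0), following both machines on each input symbol, reaches 7 state pairs: (m0, 0), (m1, 4), (m2, 5), (m1, 5), (m1, 3), (m3, 5), (m1, 1).
M accepts in {m0, m2, m3} and N accepts in {0, 2, 3, 4, 5}. The reachable pairs whose M-component is accepting are (m0, 0), (m2, 5), (m3, 5); in each of them the N-component is accepting too, so the product for L(M) \ L(N) (M-component accepting, N-component rejecting) has no reachable accepting pair and the difference is empty.
So every string accepted by M is also accepted by N: L(M) \ L(N) = ∅ and there is no such string.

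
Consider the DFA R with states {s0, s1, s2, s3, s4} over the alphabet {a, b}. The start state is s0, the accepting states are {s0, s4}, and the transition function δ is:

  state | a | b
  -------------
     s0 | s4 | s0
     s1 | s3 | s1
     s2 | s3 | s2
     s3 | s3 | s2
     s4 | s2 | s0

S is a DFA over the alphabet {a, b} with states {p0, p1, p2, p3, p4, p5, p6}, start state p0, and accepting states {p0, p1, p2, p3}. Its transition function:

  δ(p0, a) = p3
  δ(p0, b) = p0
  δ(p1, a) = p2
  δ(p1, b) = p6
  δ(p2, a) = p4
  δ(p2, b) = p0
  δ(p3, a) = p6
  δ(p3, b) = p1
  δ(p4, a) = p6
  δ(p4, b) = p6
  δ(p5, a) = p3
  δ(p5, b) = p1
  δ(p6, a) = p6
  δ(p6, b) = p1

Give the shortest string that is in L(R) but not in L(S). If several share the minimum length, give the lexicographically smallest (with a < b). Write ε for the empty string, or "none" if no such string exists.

abb

The string abb is accepted by R but not by S.
No shorter string lies in the difference, and abb is the lexicographically first length-3 string in L(R) \ L(S).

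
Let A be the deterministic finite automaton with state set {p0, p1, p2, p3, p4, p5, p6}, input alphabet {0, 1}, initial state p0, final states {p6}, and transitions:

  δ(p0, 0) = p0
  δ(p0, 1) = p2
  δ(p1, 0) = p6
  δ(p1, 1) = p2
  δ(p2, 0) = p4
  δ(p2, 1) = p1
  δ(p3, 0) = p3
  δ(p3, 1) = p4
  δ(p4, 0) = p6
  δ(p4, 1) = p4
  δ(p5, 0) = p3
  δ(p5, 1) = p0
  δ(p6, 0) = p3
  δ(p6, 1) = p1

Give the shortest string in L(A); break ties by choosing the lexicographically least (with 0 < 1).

A breadth-first search from p0 reaches an accepting state first via the path p0 → p2 → p4 → p6 on input 100.
No string of length < 3 is accepted (BFS exhausts all shorter strings without reaching an accepting state), and 100 is the lexicographically least accepting string of length 3.

100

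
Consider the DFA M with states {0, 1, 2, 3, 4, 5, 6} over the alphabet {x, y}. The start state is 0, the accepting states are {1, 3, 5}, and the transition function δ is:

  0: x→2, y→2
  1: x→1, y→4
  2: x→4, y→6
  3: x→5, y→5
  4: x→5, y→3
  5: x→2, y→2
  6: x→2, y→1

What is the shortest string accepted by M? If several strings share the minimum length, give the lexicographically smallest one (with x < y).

xxx

A breadth-first search from 0 reaches an accepting state first via the path 0 → 2 → 4 → 5 on input xxx.
No string of length < 3 is accepted (BFS exhausts all shorter strings without reaching an accepting state), and xxx is the lexicographically least accepting string of length 3.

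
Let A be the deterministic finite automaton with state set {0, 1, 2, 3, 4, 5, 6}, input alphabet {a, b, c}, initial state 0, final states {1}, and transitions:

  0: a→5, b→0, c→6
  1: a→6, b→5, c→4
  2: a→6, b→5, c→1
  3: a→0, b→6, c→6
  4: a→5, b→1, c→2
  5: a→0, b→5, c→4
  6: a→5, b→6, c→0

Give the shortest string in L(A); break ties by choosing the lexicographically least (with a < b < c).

A breadth-first search from 0 reaches an accepting state first via the path 0 → 5 → 4 → 1 on input acb.
No string of length < 3 is accepted (BFS exhausts all shorter strings without reaching an accepting state), and acb is the lexicographically least accepting string of length 3.

acb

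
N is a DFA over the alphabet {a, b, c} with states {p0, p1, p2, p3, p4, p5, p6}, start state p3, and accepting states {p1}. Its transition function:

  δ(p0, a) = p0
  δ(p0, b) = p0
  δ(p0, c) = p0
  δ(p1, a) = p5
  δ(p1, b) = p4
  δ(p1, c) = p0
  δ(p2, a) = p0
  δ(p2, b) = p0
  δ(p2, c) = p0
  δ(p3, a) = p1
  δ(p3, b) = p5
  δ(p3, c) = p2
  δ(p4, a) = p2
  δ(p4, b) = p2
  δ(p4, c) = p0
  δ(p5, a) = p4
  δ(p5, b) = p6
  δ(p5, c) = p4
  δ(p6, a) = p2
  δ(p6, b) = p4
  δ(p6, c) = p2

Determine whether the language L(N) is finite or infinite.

finite

The useful states (reachable from p3 and able to reach an accepting state) are {p1, p3}.
Restricted to these states the transition graph has no cycle, so every accepting path has bounded length and L is finite.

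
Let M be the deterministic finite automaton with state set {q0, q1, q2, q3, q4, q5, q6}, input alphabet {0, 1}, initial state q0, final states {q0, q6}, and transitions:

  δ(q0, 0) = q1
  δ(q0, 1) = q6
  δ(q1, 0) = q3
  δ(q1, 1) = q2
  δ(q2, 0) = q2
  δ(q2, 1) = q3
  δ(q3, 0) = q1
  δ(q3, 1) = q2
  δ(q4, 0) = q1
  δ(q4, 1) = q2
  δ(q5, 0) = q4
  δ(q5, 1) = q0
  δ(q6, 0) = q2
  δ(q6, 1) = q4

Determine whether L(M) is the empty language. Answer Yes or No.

The empty string ε is accepted: the run q0 ends in the accepting state q0.
Since at least one string is accepted, L(M) is not empty.

No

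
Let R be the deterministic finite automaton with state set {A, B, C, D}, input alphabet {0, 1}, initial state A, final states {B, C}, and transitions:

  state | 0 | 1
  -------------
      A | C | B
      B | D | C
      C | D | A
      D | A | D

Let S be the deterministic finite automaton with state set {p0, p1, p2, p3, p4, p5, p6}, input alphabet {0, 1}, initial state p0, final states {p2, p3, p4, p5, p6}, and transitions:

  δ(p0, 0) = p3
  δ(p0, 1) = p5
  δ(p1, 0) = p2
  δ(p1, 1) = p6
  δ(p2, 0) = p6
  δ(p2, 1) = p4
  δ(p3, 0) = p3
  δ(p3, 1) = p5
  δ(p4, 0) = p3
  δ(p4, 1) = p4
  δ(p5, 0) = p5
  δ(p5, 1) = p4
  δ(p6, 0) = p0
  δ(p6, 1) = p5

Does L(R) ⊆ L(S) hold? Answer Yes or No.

Exploring the product automaton R × S from the start pair (A, p0), following both machines on each input symbol, reaches 12 state pairs: (A, p0), (C, p3), (B, p5), (D, p3), (A, p5), (D, p5), (C, p4), (A, p3), (C, p5), (B, p4), (D, p4), (A, p4).
R accepts in {B, C} and S accepts in {p2, p3, p4, p5, p6}. The reachable pairs whose R-component is accepting are (C, p3), (B, p5), (C, p4), (C, p5), (B, p4); in each of them the S-component is accepting too, so the product for L(R) \ L(S) (R-component accepting, S-component rejecting) has no reachable accepting pair and the difference is empty.
Hence every string in L(R) is also in L(S).

Yes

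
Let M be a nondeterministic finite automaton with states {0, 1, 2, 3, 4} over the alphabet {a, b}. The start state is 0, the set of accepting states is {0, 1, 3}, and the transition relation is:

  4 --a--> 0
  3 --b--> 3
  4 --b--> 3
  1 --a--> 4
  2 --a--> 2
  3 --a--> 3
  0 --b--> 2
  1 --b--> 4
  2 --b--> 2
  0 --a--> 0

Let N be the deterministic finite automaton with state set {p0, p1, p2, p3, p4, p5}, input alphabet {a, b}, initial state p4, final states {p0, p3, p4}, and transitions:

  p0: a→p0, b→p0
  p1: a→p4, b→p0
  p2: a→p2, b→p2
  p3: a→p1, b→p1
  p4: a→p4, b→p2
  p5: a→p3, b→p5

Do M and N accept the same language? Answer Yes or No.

Yes

Exploring the product automaton M × N from the start pair (0, p4), following both machines on each input symbol, reaches 2 state pairs: (0, p4), (2, p2).
M accepts in {0, 1, 3} and N accepts in {p0, p3, p4}. In every reachable pair the two components are either both accepting — (0, p4) — or both non-accepting, so no string is accepted by exactly one of the machines: L(M) \ L(N) and L(N) \ L(M) are both empty.
Hence every string is accepted by M iff it is accepted by N, and the two languages coincide.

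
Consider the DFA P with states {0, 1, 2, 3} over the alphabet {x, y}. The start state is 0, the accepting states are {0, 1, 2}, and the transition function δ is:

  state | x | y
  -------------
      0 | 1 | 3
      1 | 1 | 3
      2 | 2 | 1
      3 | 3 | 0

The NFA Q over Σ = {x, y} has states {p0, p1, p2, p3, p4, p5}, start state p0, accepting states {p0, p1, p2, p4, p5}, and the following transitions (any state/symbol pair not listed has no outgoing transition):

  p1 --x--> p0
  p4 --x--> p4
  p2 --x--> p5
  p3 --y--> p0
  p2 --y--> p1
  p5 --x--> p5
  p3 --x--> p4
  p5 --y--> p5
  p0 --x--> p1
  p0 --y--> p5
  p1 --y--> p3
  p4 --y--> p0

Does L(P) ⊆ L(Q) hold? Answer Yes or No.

Exploring the product automaton P × Q from the start pair (0, p0), following both machines on each input symbol, reaches 8 state pairs: (0, p0), (1, p1), (3, p5), (1, p0), (3, p3), (0, p5), (3, p4), (1, p5).
P accepts in {0, 1, 2} and Q accepts in {p0, p1, p2, p4, p5}. The reachable pairs whose P-component is accepting are (0, p0), (1, p1), (1, p0), (0, p5), (1, p5); in each of them the Q-component is accepting too, so the product for L(P) \ L(Q) (P-component accepting, Q-component rejecting) has no reachable accepting pair and the difference is empty.
Hence every string in L(P) is also in L(Q).

Yes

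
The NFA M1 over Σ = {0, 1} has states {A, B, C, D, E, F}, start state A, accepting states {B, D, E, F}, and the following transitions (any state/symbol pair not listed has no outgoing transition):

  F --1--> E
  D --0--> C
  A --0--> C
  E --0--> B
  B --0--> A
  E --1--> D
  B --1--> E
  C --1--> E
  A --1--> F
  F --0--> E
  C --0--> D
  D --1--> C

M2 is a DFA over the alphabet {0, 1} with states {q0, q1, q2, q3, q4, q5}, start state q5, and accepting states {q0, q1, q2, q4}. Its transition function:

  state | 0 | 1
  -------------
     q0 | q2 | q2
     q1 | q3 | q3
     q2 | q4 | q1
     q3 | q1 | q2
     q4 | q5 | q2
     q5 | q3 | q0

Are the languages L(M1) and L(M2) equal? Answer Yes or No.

Exploring the product automaton M1 × M2 from the start pair (A, q5), following both machines on each input symbol, reaches 6 state pairs: (A, q5), (C, q3), (F, q0), (D, q1), (E, q2), (B, q4).
M1 accepts in {B, D, E, F} and M2 accepts in {q0, q1, q2, q4}. In every reachable pair the two components are either both accepting — (F, q0), (D, q1), (E, q2), (B, q4) — or both non-accepting, so no string is accepted by exactly one of the machines: L(M1) \ L(M2) and L(M2) \ L(M1) are both empty.
Hence every string is accepted by M1 iff it is accepted by M2, and the two languages coincide.

Yes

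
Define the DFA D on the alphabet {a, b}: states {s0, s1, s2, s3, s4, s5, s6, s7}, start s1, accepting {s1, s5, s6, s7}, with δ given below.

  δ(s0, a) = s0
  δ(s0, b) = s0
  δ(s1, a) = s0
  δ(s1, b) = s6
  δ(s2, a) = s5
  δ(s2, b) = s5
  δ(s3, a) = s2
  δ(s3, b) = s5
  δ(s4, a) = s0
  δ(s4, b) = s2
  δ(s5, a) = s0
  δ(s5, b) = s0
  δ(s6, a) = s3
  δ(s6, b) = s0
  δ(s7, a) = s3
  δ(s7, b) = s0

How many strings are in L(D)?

5

The useful subgraph on states {s1, s2, s3, s5, s6} is acyclic, so L(D) is finite; the longest accepting path visits 5 useful states, giving maximum string length 4.
Counting accepting paths from s1 by length: 1 of length 0, 1 of length 1, 1 of length 3, 2 of length 4. Total 5.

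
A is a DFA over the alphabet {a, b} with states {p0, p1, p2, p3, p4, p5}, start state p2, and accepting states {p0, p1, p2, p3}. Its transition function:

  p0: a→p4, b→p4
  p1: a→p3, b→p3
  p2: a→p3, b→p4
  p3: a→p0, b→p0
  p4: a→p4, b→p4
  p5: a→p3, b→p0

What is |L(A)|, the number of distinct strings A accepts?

4

The useful subgraph on states {p0, p2, p3} is acyclic, so L(A) is finite; the longest accepting path visits 3 useful states, giving maximum string length 2.
Counting accepting paths from p2 by length: 1 of length 0, 1 of length 1, 2 of length 2. Total 4.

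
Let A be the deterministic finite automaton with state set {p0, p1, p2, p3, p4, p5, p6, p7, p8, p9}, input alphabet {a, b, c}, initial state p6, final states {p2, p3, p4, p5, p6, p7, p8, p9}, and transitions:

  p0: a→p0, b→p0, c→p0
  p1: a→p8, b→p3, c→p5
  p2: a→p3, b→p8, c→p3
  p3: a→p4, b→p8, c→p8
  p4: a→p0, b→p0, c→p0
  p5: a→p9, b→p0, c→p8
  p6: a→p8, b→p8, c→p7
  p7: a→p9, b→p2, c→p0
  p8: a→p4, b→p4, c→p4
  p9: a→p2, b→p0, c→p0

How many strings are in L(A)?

The useful subgraph on states {p2, p3, p4, p6, p7, p8, p9} is acyclic, so L(A) is finite; the longest accepting path visits 7 useful states, giving maximum string length 6.
Counting accepting paths from p6 by length: 1 of length 0, 3 of length 1, 8 of length 2, 4 of length 3, 12 of length 4, 21 of length 5, 12 of length 6. Total 61.

61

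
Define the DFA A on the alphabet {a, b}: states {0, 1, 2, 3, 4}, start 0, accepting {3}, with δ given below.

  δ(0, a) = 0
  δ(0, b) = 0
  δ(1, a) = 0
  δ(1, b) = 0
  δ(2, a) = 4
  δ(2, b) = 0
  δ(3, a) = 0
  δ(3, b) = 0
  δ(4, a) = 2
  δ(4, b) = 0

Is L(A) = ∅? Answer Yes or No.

Yes

The states reachable from the start state are {0}.
None of the accepting states {3} is reachable, so no string is accepted and L(A) = ∅.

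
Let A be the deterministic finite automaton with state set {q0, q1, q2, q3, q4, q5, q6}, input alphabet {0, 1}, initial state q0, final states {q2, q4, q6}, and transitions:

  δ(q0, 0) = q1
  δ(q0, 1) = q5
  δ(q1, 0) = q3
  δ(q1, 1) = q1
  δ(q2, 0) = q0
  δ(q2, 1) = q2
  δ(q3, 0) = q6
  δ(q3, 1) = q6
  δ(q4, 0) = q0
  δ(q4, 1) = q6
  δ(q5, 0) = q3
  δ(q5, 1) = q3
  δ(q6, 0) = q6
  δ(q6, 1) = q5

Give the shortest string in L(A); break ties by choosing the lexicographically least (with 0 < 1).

000

A breadth-first search from q0 reaches an accepting state first via the path q0 → q1 → q3 → q6 on input 000.
No string of length < 3 is accepted (BFS exhausts all shorter strings without reaching an accepting state), and 000 is the lexicographically least accepting string of length 3.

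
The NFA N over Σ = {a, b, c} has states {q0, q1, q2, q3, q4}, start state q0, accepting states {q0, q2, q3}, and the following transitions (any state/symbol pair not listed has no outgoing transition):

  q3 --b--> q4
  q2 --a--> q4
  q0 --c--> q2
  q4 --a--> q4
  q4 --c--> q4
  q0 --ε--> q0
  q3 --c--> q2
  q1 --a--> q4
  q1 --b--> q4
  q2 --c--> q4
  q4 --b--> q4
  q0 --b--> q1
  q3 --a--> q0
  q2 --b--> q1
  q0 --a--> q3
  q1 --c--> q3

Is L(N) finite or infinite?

State q0 is reachable from the start and can reach an accepting state, and it lies on the cycle q0 → q1 → q3 → q0.
Traversing that cycle any number of times yields accepted strings of unbounded length, so the language is infinite.

infinite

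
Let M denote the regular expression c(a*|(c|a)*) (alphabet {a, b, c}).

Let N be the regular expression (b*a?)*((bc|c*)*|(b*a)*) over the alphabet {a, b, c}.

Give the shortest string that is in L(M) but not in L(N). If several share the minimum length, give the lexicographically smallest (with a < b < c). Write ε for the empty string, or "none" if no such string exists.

The string ca is accepted by M but not by N.
No shorter string lies in the difference, and ca is the lexicographically first length-2 string in L(M) \ L(N).

ca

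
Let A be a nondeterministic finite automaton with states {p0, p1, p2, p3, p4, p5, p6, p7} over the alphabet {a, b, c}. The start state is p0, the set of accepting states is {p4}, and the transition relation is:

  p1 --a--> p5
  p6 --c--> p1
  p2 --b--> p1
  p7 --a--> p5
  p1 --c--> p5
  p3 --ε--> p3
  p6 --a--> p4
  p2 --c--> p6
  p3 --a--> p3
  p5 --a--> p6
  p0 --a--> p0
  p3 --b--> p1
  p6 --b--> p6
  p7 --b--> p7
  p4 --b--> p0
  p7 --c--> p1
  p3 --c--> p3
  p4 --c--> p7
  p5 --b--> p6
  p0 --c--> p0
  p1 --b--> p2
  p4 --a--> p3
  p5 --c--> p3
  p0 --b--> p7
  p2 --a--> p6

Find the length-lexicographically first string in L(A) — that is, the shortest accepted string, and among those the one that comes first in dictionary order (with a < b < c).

A breadth-first search from p0 reaches an accepting state first via the path p0 → p7 → p5 → p6 → p4 on input baaa.
No string of length < 4 is accepted (BFS exhausts all shorter strings without reaching an accepting state), and baaa is the lexicographically least accepting string of length 4.

baaa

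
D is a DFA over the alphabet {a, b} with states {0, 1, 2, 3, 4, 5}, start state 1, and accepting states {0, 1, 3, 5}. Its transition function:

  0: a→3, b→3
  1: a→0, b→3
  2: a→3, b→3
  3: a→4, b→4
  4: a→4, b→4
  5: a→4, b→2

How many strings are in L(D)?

5

The useful subgraph on states {0, 1, 3} is acyclic, so L(D) is finite; the longest accepting path visits 3 useful states, giving maximum string length 2.
Counting accepting paths from 1 by length: 1 of length 0, 2 of length 1, 2 of length 2. Total 5.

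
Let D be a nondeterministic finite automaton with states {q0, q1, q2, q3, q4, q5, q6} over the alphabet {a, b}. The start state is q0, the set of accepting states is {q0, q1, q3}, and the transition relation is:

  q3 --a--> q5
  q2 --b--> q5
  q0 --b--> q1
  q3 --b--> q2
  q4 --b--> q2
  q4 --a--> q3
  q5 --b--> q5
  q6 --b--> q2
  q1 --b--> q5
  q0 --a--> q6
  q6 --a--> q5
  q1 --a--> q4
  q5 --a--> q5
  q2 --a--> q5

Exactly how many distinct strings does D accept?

3

The useful subgraph on states {q0, q1, q3, q4} is acyclic, so L(D) is finite; the longest accepting path visits 4 useful states, giving maximum string length 3.
Counting accepting paths from q0 by length: 1 of length 0, 1 of length 1, 1 of length 3. Total 3.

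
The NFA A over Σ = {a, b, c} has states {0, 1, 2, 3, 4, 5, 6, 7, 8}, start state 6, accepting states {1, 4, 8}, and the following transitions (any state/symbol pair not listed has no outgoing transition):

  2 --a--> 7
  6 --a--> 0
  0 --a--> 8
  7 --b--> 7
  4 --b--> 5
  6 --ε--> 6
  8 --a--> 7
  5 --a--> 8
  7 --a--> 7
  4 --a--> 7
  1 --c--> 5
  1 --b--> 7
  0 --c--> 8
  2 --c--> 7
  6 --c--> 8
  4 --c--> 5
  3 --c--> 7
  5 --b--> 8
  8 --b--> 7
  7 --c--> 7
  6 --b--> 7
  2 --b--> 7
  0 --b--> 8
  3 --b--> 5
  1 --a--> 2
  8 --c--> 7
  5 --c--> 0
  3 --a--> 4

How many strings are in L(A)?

4

The useful subgraph on states {0, 6, 8} is acyclic, so L(A) is finite; the longest accepting path visits 3 useful states, giving maximum string length 2.
Counting accepting paths from 6 by length: 1 of length 1, 3 of length 2. Total 4.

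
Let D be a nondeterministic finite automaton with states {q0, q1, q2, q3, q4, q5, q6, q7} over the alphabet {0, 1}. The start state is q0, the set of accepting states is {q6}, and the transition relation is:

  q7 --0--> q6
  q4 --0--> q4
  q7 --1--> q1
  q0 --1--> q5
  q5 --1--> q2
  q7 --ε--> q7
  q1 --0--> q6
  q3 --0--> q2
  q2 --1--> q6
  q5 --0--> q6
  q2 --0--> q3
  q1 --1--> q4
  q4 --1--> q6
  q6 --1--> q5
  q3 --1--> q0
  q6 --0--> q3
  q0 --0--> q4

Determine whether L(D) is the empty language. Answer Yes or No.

The string 01 is accepted: the run q0 → q4 → q6 ends in the accepting state q6.
Since at least one string is accepted, L(D) is not empty.

No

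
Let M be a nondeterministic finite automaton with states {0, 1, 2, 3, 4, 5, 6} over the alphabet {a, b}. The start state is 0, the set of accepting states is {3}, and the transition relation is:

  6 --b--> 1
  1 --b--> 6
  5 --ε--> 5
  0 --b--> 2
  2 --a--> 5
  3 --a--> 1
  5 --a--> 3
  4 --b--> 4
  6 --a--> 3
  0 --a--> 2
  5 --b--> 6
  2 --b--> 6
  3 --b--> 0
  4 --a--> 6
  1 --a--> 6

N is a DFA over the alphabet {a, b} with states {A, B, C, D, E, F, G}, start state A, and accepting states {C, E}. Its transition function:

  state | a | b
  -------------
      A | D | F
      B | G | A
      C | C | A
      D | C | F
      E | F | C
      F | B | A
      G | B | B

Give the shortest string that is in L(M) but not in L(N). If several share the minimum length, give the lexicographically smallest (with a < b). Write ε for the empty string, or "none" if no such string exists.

aba

The string aba is accepted by M but not by N.
No shorter string lies in the difference, and aba is the lexicographically first length-3 string in L(M) \ L(N).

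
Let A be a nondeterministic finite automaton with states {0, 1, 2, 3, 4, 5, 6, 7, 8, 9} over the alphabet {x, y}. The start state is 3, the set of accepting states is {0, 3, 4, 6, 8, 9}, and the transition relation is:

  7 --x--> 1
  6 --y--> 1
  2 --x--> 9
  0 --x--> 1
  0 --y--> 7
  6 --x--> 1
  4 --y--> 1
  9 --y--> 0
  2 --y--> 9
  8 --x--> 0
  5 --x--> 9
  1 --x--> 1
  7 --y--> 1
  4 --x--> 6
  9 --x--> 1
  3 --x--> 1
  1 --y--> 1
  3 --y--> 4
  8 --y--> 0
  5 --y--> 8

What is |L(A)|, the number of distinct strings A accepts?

3

The useful subgraph on states {3, 4, 6} is acyclic, so L(A) is finite; the longest accepting path visits 3 useful states, giving maximum string length 2.
Counting accepting paths from 3 by length: 1 of length 0, 1 of length 1, 1 of length 2. Total 3.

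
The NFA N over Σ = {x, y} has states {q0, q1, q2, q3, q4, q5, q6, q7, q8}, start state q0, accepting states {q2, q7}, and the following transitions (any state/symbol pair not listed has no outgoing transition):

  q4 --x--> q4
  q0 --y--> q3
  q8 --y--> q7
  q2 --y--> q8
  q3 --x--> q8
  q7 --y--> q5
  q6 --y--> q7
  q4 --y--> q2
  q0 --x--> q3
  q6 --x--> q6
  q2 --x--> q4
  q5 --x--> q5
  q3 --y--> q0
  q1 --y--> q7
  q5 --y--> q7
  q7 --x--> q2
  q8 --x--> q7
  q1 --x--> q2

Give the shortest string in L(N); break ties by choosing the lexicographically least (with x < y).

A breadth-first search from q0 reaches an accepting state first via the path q0 → q3 → q8 → q7 on input xxx.
No string of length < 3 is accepted (BFS exhausts all shorter strings without reaching an accepting state), and xxx is the lexicographically least accepting string of length 3.

xxx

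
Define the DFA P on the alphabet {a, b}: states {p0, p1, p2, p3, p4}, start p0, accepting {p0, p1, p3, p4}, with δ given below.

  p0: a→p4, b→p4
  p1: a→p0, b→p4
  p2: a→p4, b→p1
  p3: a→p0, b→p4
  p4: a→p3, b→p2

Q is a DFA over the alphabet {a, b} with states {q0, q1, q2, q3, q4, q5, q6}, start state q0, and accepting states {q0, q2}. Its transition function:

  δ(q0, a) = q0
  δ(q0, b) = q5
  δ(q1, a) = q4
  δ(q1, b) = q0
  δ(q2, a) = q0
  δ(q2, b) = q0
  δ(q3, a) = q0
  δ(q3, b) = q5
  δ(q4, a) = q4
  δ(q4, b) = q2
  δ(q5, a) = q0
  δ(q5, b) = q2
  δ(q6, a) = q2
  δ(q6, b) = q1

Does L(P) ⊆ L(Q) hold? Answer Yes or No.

The string b is in L(P) but not in L(Q).
So L(P) ⊄ L(Q).

No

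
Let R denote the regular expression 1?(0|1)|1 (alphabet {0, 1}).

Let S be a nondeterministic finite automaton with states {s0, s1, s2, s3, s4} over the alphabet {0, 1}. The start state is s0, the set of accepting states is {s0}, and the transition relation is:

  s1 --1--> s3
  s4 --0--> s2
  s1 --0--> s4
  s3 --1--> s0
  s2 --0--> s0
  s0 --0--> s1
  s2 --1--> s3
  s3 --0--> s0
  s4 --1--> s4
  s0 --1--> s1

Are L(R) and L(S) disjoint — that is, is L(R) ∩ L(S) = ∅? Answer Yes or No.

Yes

Converting the expression R to a DFA (subset construction, then merging equivalent states) gives the minimal DFA with states {r0, r1, r2, r3}, start state r0, accepting states {r1, r2} and transitions r0: 0→r1, 1→r2; r1: 0→r3, 1→r3; r2: 0→r1, 1→r1; r3: 0→r3, 1→r3.
Exploring the product automaton R × S from the start pair (r0, s0), following both machines on each input symbol, reaches 10 state pairs: (r0, s0), (r1, s1), (r2, s1), (r3, s4), (r3, s3), (r1, s4), (r1, s3), (r3, s2), (r3, s0), (r3, s1).
R accepts in {r1, r2} and S accepts in {s0}; no reachable pair has both components accepting, so no string drives both machines to acceptance simultaneously and L(R) ∩ L(S) = ∅.
So no string is accepted by both, and the intersection is empty.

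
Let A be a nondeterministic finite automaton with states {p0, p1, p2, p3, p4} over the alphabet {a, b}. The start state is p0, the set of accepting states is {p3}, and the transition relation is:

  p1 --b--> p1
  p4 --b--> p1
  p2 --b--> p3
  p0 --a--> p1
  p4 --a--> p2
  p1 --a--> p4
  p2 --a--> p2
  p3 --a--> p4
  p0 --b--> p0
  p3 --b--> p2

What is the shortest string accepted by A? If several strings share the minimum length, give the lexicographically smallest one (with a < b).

aaab

A breadth-first search from p0 reaches an accepting state first via the path p0 → p1 → p4 → p2 → p3 on input aaab.
No string of length < 4 is accepted (BFS exhausts all shorter strings without reaching an accepting state), and aaab is the lexicographically least accepting string of length 4.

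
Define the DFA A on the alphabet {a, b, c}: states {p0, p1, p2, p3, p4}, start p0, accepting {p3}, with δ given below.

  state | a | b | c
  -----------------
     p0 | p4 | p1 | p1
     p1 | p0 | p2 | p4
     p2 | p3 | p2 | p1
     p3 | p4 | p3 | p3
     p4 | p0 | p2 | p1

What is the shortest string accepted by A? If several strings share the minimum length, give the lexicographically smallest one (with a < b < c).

aba

A breadth-first search from p0 reaches an accepting state first via the path p0 → p4 → p2 → p3 on input aba.
No string of length < 3 is accepted (BFS exhausts all shorter strings without reaching an accepting state), and aba is the lexicographically least accepting string of length 3.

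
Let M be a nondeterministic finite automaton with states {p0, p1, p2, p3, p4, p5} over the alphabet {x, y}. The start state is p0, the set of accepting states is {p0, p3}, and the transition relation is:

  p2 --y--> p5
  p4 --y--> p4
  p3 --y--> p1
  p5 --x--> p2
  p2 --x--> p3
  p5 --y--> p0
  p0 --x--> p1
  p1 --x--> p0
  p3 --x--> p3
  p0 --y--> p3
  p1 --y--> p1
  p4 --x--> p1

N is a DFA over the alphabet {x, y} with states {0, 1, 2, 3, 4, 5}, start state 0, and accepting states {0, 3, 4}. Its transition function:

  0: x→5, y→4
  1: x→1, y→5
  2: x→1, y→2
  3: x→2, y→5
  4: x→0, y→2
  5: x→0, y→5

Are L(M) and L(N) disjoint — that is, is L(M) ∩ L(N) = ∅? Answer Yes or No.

No

The empty string ε is accepted by both M and N.
Hence L(M) ∩ L(N) ≠ ∅.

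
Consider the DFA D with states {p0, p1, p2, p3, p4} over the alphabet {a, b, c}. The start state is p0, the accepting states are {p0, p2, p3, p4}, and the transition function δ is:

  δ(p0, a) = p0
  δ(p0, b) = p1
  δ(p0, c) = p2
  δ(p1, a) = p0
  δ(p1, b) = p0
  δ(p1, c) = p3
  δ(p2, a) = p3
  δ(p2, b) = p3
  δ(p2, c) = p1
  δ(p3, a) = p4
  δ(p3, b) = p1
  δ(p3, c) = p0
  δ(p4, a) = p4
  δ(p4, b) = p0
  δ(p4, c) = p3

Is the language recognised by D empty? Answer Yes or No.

The empty string ε is accepted: the run p0 ends in the accepting state p0.
Since at least one string is accepted, L(D) is not empty.

No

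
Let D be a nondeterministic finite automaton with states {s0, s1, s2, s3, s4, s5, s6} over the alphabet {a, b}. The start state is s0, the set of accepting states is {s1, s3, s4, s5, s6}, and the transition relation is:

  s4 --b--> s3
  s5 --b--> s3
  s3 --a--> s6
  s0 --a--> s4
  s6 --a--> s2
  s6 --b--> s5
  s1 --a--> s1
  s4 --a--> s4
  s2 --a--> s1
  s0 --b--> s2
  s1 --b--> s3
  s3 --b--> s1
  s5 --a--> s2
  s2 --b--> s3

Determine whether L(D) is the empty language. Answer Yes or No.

No

The string a is accepted: the run s0 → s4 ends in the accepting state s4.
Since at least one string is accepted, L(D) is not empty.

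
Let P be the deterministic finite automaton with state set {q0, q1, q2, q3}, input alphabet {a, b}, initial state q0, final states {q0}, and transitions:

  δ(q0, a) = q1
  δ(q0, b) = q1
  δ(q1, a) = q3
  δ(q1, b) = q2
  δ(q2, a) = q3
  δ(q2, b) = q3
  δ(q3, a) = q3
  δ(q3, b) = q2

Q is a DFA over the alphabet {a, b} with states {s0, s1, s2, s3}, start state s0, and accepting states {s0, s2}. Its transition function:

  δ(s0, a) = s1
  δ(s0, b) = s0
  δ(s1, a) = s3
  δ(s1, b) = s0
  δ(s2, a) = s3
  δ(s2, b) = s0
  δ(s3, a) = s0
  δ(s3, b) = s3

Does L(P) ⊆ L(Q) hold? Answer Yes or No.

Exploring the product automaton P × Q from the start pair (q0, s0), following both machines on each input symbol, reaches 8 state pairs: (q0, s0), (q1, s1), (q1, s0), (q3, s3), (q2, s0), (q3, s1), (q3, s0), (q2, s3).
P accepts in {q0} and Q accepts in {s0, s2}. The reachable pairs whose P-component is accepting are (q0, s0); in each of them the Q-component is accepting too, so the product for L(P) \ L(Q) (P-component accepting, Q-component rejecting) has no reachable accepting pair and the difference is empty.
Hence every string in L(P) is also in L(Q).

Yes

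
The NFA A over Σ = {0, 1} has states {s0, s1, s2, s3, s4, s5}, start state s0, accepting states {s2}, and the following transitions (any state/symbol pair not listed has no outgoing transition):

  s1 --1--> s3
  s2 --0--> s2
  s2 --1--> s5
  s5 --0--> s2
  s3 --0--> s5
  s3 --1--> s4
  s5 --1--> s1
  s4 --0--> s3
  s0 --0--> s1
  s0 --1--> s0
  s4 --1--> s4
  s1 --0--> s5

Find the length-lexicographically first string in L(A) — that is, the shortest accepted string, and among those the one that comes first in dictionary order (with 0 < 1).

A breadth-first search from s0 reaches an accepting state first via the path s0 → s1 → s5 → s2 on input 000.
No string of length < 3 is accepted (BFS exhausts all shorter strings without reaching an accepting state), and 000 is the lexicographically least accepting string of length 3.

000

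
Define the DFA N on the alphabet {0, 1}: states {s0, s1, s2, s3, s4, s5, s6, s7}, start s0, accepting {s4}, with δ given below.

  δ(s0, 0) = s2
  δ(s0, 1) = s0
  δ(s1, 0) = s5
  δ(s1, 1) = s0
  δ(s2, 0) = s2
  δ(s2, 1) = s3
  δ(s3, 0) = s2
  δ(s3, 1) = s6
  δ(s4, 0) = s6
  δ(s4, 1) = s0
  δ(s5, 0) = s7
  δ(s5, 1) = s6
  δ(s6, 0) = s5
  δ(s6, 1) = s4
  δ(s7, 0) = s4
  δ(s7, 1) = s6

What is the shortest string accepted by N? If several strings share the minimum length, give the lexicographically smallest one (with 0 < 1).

0111

A breadth-first search from s0 reaches an accepting state first via the path s0 → s2 → s3 → s6 → s4 on input 0111.
No string of length < 4 is accepted (BFS exhausts all shorter strings without reaching an accepting state), and 0111 is the lexicographically least accepting string of length 4.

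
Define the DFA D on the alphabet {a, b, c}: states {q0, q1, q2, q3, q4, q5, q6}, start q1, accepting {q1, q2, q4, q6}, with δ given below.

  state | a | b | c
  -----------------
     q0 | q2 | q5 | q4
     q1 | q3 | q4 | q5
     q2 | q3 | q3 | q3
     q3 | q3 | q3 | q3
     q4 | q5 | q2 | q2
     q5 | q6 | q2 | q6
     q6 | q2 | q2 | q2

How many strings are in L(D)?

22

The useful subgraph on states {q1, q2, q4, q5, q6} is acyclic, so L(D) is finite; the longest accepting path visits 5 useful states, giving maximum string length 4.
Counting accepting paths from q1 by length: 1 of length 0, 1 of length 1, 5 of length 2, 9 of length 3, 6 of length 4. Total 22.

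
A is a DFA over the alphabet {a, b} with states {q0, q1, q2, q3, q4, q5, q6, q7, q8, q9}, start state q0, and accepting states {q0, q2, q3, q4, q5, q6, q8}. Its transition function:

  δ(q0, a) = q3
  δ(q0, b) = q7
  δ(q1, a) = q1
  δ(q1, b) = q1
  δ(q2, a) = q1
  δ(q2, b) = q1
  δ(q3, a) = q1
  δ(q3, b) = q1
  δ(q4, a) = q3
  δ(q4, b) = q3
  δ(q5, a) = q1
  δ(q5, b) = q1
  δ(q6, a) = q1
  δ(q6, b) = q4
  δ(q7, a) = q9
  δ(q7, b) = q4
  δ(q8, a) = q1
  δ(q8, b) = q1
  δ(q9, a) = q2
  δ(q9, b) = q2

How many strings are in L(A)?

The useful subgraph on states {q0, q2, q3, q4, q7, q9} is acyclic, so L(A) is finite; the longest accepting path visits 4 useful states, giving maximum string length 3.
Counting accepting paths from q0 by length: 1 of length 0, 1 of length 1, 1 of length 2, 4 of length 3. Total 7.

7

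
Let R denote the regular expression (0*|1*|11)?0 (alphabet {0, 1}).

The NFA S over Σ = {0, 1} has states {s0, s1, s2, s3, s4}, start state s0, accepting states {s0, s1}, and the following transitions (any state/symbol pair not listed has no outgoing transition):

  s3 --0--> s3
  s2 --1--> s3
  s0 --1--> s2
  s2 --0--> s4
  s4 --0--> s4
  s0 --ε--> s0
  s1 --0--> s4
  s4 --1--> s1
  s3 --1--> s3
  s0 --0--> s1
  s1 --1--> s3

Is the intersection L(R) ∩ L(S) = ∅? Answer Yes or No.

No

The string 0 is accepted by both R and S.
Hence L(R) ∩ L(S) ≠ ∅.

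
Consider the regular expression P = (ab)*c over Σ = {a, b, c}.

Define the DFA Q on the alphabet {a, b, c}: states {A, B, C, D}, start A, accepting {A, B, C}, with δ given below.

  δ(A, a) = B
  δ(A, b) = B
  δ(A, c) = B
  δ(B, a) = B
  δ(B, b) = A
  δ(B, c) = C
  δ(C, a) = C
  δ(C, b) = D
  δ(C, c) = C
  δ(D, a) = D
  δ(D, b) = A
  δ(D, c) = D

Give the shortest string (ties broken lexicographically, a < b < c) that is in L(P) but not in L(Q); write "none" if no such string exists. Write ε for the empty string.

none

Converting the expression P to a DFA (subset construction, then merging equivalent states) gives the minimal DFA with states {p0, p1, p2, p3}, start state p0, accepting states {p3} and transitions p0: a→p1, b→p2, c→p3; p1: a→p2, b→p0, c→p2; p2: a→p2, b→p2, c→p2; p3: a→p2, b→p2, c→p2.
Exploring the product automaton P × Q from the start pair (p0, A), following both machines on each input symbol, reaches 7 state pairs: (p0, A), (p1, B), (p2, B), (p3, B), (p2, C), (p2, A), (p2, D).
P accepts in {p3} and Q accepts in {A, B, C}. The reachable pairs whose P-component is accepting are (p3, B); in each of them the Q-component is accepting too, so the product for L(P) \ L(Q) (P-component accepting, Q-component rejecting) has no reachable accepting pair and the difference is empty.
So every string accepted by P is also accepted by Q: L(P) \ L(Q) = ∅ and there is no such string.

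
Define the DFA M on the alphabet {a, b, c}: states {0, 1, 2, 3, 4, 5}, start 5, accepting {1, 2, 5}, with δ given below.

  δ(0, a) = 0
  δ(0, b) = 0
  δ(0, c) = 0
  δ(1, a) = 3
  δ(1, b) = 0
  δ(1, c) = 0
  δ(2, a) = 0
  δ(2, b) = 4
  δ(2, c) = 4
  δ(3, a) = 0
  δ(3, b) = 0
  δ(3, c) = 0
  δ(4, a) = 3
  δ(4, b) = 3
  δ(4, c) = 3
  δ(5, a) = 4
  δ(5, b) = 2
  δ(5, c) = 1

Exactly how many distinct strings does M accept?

The useful subgraph on states {1, 2, 5} is acyclic, so L(M) is finite; the longest accepting path visits 2 useful states, giving maximum string length 1.
Counting accepting paths from 5 by length: 1 of length 0, 2 of length 1. Total 3.

3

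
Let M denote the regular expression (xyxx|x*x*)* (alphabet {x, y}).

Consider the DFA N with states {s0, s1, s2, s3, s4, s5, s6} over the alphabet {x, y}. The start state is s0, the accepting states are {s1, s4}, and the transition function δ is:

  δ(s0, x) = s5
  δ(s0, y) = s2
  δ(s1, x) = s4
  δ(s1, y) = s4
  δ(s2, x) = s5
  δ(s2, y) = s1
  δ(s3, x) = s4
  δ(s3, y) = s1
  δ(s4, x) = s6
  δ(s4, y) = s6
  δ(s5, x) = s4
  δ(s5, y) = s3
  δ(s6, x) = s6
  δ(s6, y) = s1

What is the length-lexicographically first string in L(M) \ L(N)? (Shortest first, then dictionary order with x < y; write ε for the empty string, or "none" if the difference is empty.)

ε

The empty string ε is accepted by M but not by N.
Since ε is the unique shortest string, it is the required witness.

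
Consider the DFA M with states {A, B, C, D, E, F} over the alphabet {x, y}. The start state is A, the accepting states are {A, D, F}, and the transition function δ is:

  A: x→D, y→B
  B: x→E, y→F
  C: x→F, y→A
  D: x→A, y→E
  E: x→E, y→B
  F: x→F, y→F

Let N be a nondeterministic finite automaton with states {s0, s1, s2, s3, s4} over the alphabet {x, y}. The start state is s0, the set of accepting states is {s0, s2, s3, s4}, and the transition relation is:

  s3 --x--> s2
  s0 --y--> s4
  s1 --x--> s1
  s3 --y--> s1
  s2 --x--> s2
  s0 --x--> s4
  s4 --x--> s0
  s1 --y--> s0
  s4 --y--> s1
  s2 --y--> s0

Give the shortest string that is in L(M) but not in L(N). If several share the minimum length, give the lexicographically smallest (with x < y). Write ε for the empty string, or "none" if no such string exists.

yy

The string yy is accepted by M but not by N.
No shorter string lies in the difference, and yy is the lexicographically first length-2 string in L(M) \ L(N).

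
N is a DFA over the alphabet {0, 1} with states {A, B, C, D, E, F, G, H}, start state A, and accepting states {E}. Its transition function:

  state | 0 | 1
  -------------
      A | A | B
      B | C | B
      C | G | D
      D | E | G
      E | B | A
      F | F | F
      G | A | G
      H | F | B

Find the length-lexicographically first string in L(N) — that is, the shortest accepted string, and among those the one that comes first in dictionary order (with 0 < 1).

1010

A breadth-first search from A reaches an accepting state first via the path A → B → C → D → E on input 1010.
No string of length < 4 is accepted (BFS exhausts all shorter strings without reaching an accepting state), and 1010 is the lexicographically least accepting string of length 4.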